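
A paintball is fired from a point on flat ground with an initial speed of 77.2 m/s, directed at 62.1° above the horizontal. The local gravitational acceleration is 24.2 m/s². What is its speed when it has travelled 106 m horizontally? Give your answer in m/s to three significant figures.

36.2 m/s

Horizontal component vₓ = 77.20 cos 62.1° = 36.12 m/s; vertical v_y0 = 77.20 sin 62.1° = 68.23 m/s.
x = vₓ t ⇒ t = 106/36.12 = 2.934 s.
Vertical velocity there: v_y = v_y0 − g t = 68.23 − 24.2 × 2.934 = −2.784 m/s.
Speed: √(vₓ² + v_y²) = √(36.12² + 2.784²) = 36.23 m/s.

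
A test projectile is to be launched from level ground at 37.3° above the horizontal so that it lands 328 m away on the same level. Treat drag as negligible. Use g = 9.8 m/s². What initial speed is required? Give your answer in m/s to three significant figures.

57.7 m/s

On level ground R = v₀² sin 2θ / g ⇒ v₀ = √(gR / sin 2θ).
v₀ = √(9.80 × 328 / sin 74.60°) = √(3214 / 0.9641) = √3334.1 = 57.74 m/s.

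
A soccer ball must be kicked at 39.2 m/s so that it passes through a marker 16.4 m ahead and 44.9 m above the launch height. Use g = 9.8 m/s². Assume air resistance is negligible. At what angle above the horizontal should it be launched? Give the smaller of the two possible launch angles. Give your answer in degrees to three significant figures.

73.6°

Trajectory: y = x tanθ − g x² (1 + tan²θ)/(2v₀²). With x = 16.4, y = 44.9, v₀ = 39.2, g = 9.80:
0.8577 tan²θ − 16.4 tanθ + (45.76) = 0.
tanθ = [16.4 ± √(16.4² − 4 × 0.8577 × (45.76))] / (2 × 0.8577) = (16.4 ± 10.58) / 1.715, giving tanθ = 3.392 or 15.73.
θ = 73.57° or 86.36°; the smaller is 73.57°.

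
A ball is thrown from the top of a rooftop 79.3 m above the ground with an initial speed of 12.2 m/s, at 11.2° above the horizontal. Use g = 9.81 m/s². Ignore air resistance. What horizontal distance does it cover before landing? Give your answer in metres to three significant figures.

51.1 m

Components: vₓ = 12.20 cos 11.2° = 11.97 m/s, v_y0 = 12.20 sin 11.2° = 2.370 m/s.
The projectile lands when y = 79.3 + (2.370) t − ½·9.81·t² = 0. Positive root: t = (2.370 + √(2.370² + 2·9.81·79.3)) / 9.81 = (2.370 + 39.52) / 9.81 = 4.270 s.
Horizontal distance: R = vₓ t = 11.97 × 4.270 = 51.10 m.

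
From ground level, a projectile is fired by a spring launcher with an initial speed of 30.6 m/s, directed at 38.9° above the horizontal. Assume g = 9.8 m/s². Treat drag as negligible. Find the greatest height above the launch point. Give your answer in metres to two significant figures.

19 m

vₓ = 30.60 cos 38.9° = 23.81 m/s; v_y0 = 30.60 sin 38.9° = 19.22 m/s.
Peak height H = v_y0² / (2g) = 369.24 / 19.60 = 18.84 m.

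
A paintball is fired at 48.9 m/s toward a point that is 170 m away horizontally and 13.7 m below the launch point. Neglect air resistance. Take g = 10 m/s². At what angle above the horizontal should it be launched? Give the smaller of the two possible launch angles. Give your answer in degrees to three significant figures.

17.2°

Trajectory: y = x tanθ − g x² (1 + tan²θ)/(2v₀²). With x = 170, y = −13.7, v₀ = 48.9, g = 10.0:
60.43 tan²θ − 170 tanθ + (46.73) = 0.
tanθ = [170 ± √(170² − 4 × 60.43 × (46.73))] / (2 × 60.43) = (170 ± 132.7) / 120.9, giving tanθ = 0.3088 or 2.504.
θ = 17.16° or 68.23°; the smaller is 17.16°.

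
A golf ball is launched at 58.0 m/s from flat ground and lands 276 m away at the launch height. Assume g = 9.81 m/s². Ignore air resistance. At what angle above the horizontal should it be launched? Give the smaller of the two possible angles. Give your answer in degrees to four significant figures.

26.80°

From R = (v₀²/g) sin 2θ: sin 2θ = 9.81 × 276 / 3364.0 = 0.8049.
2θ = 53.60° or 180° − 53.60° = 126.4°, so θ = 26.80° or 63.20°.
The smaller angle is 26.80°.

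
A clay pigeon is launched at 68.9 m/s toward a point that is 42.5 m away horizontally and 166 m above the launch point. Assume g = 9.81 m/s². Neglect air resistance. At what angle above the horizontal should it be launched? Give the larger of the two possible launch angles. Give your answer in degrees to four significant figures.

Trajectory: y = x tanθ − g x² (1 + tan²θ)/(2v₀²). With x = 42.5, y = 166, v₀ = 68.9, g = 9.81:
1.866 tan²θ − 42.5 tanθ + (167.9) = 0.
tanθ = [42.5 ± √(42.5² − 4 × 1.866 × (167.9))] / (2 × 1.866) = (42.5 ± 23.52) / 3.733, giving tanθ = 5.085 or 17.69.
θ = 78.88° or 86.76°; the larger is 86.76°.

86.76°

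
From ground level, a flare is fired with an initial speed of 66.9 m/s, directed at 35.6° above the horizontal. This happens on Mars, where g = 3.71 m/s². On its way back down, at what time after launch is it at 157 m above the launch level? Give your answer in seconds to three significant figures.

Horizontal component vₓ = 66.90 cos 35.6° = 54.40 m/s; vertical v_y0 = 66.90 sin 35.6° = 38.94 m/s.
Set y = v_y0 t − ½ g t² = 157: 1.855 t² − 38.94 t + 157 = 0.
Quadratic formula: t = (38.94 ± √351.70) / 3.71 = (38.94 ± 18.75) / 3.71 → t = 5.442 s or 15.55 s.
The descending-branch root is 15.55 s.

15.6 s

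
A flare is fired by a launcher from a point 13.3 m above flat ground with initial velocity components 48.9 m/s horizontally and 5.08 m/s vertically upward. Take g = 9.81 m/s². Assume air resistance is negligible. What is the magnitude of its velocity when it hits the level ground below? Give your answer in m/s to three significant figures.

51.7 m/s

The projectile lands when y = 13.3 + (5.080) t − ½·9.81·t² = 0. Positive root: t = (5.080 + √(5.080² + 2·9.81·13.3)) / 9.81 = (5.080 + 16.93) / 9.81 = 2.244 s.
Vertical velocity at impact: v_y = v_y0 − g t = 5.080 − 9.81 × 2.244 = −16.93 m/s.
Speed: |v| = √(vₓ² + v_y²) = √(48.90² + 16.93²) = 51.75 m/s.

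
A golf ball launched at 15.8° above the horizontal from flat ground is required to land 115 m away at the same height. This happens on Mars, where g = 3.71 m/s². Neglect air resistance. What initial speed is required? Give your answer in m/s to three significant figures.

On level ground R = v₀² sin 2θ / g ⇒ v₀ = √(gR / sin 2θ).
v₀ = √(3.71 × 115 / sin 31.60°) = √(426.6 / 0.5240) = √814.24 = 28.53 m/s.

28.5 m/s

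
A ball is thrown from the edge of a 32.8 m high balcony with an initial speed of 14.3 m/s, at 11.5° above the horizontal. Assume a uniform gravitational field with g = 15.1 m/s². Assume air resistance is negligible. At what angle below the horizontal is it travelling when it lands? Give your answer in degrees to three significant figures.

Horizontal component vₓ = 14.30 cos 11.5° = 14.01 m/s; vertical v_y0 = 14.30 sin 11.5° = 2.851 m/s.
With up positive and y = 0 at the ground: y(t) = 32.8 + (2.851) t − 7.550 t². Setting y = 0 and taking the positive root: t = [2.851 + √(2.851² + 2·15.1·32.8)] / 15.1 = (2.851 + 31.60) / 15.1 = 2.282 s.
At impact: v_y = v_y0 − g t = −31.60 m/s; vₓ = 14.01 m/s.
Angle below horizontal: arctan(|v_y|/vₓ) = arctan(31.60/14.01) = 66.09°.

66.1°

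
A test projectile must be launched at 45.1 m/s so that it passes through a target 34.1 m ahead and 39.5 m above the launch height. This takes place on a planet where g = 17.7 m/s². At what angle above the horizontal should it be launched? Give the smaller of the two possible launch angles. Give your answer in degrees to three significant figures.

60.6°

Trajectory: y = x tanθ − g x² (1 + tan²θ)/(2v₀²). With x = 34.1, y = 39.5, v₀ = 45.1, g = 17.7:
5.059 tan²θ − 34.1 tanθ + (44.56) = 0.
tanθ = [34.1 ± √(34.1² − 4 × 5.059 × (44.56))] / (2 × 5.059) = (34.1 ± 16.16) / 10.12, giving tanθ = 1.773 or 4.967.
θ = 60.58° or 78.62°; the smaller is 60.58°.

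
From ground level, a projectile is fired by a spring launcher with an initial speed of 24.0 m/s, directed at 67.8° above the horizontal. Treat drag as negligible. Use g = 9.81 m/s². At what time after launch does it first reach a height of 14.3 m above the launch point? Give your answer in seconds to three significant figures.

Components: vₓ = 24.00 cos 67.8° = 9.068 m/s, v_y0 = 24.00 sin 67.8° = 22.22 m/s.
Require v_y0 t − ½ g t² = 14.3, i.e. 4.905 t² − 22.22 t + 14.3 = 0.
Quadratic formula: t = (22.22 ± √213.20) / 9.81 = (22.22 ± 14.60) / 9.81 → t = 0.7767 s or 3.754 s.
The first (ascending) time is 0.7767 s.

0.777 s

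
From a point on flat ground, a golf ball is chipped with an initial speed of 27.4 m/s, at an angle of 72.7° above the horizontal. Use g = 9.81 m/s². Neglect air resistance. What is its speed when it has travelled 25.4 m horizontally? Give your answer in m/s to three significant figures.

vₓ = 27.40 cos 72.7° = 8.148 m/s; v_y0 = 27.40 sin 72.7° = 26.16 m/s.
Time to reach x = 25.4 m: t = x/vₓ = 25.4/8.148 = 3.117 s.
Vertical velocity there: v_y = v_y0 − g t = 26.16 − 9.81 × 3.117 = −4.420 m/s.
Speed: √(vₓ² + v_y²) = √(8.148² + 4.420²) = 9.270 m/s.

9.27 m/s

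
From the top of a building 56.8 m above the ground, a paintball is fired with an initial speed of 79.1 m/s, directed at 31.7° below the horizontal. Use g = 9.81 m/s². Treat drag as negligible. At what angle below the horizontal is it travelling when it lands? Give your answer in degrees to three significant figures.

38.4°

Components: vₓ = 79.10 cos 31.7° = 67.30 m/s, v_y0 = −41.56 m/s (downward).
Vertical motion (up positive, ground at y = 0): 4.905 t² − (−41.56) t − 56.8 = 0, so t = (−41.56 + √(41.56² + 2·9.81·56.8)) / 9.81 = (−41.56 + 53.31) / 9.81 = 1.197 s.
At impact: v_y = v_y0 − g t = −53.31 m/s; vₓ = 67.30 m/s.
Angle below horizontal: arctan(|v_y|/vₓ) = arctan(53.31/67.30) = 38.38°.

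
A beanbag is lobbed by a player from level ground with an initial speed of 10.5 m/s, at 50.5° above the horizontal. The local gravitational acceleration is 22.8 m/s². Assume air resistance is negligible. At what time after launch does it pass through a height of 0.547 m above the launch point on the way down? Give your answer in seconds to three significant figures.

0.635 s

vₓ = 10.50 cos 50.5° = 6.679 m/s; v_y0 = 10.50 sin 50.5° = 8.102 m/s.
Set y = v_y0 t − ½ g t² = 0.547: 11.40 t² − 8.102 t + 0.547 = 0.
Quadratic formula: t = (8.102 ± √40.700) / 22.8 = (8.102 ± 6.380) / 22.8 → t = 0.07554 s or 0.6352 s.
The descending-branch root is 0.6352 s.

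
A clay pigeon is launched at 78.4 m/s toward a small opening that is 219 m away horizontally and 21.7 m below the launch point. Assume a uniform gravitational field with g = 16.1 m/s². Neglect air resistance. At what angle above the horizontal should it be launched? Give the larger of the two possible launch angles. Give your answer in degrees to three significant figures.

Trajectory: y = x tanθ − g x² (1 + tan²θ)/(2v₀²). With x = 219, y = −21.7, v₀ = 78.4, g = 16.1:
62.81 tan²θ − 219 tanθ + (41.11) = 0.
tanθ = [219 ± √(219² − 4 × 62.81 × (41.11))] / (2 × 62.81) = (219 ± 194.0) / 125.6, giving tanθ = 0.1991 or 3.287.
θ = 11.26° or 73.08°; the larger is 73.08°.

73.1°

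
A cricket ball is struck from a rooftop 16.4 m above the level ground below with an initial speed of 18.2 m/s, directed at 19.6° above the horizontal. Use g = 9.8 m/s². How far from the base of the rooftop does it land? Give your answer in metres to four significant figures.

43.82 m

Resolve: vₓ = 18.20 cos 19.6° = 17.15 m/s and v_y0 = 18.20 sin 19.6° = 6.105 m/s.
With up positive and y = 0 at the ground: y(t) = 16.4 + (6.105) t − 4.900 t². Setting y = 0 and taking the positive root: t = [6.105 + √(6.105² + 2·9.80·16.4)] / 9.80 = (6.105 + 18.94) / 9.80 = 2.556 s.
Horizontal distance: R = vₓ t = 17.15 × 2.556 = 43.82 m.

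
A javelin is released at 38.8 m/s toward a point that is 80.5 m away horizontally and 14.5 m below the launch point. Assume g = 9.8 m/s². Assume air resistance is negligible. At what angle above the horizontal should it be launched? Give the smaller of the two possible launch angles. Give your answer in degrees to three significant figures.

Trajectory: y = x tanθ − g x² (1 + tan²θ)/(2v₀²). With x = 80.5, y = −14.5, v₀ = 38.8, g = 9.80:
21.09 tan²θ − 80.5 tanθ + (6.592) = 0.
tanθ = [80.5 ± √(80.5² − 4 × 21.09 × (6.592))] / (2 × 21.09) = (80.5 ± 76.97) / 42.18, giving tanθ = 0.08373 or 3.733.
θ = 4.786° or 75.00°; the smaller is 4.786°.

4.79°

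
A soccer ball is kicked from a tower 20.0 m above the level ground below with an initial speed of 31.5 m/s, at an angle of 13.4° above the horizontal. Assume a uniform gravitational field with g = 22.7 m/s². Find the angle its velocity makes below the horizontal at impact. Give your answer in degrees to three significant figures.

Components: vₓ = 31.50 cos 13.4° = 30.64 m/s, v_y0 = 31.50 sin 13.4° = 7.300 m/s.
The projectile lands when y = 20.0 + (7.300) t − ½·22.7·t² = 0. Positive root: t = (7.300 + √(7.300² + 2·22.7·20.0)) / 22.7 = (7.300 + 31.00) / 22.7 = 1.687 s.
At impact: v_y = v_y0 − g t = −31.00 m/s; vₓ = 30.64 m/s.
Angle below horizontal: arctan(|v_y|/vₓ) = arctan(31.00/30.64) = 45.34°.

45.3°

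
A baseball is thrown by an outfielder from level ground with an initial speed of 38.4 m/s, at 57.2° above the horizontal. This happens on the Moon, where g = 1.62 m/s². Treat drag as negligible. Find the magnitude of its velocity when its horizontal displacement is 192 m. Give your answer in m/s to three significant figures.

27.1 m/s

Components: vₓ = 38.40 cos 57.2° = 20.80 m/s, v_y0 = 38.40 sin 57.2° = 32.28 m/s.
At x = 192 m, t = x/vₓ = 192/20.80 = 9.230 s.
Vertical velocity there: v_y = v_y0 − g t = 32.28 − 1.62 × 9.230 = 17.33 m/s.
Speed: √(vₓ² + v_y²) = √(20.80² + 17.33²) = 27.07 m/s.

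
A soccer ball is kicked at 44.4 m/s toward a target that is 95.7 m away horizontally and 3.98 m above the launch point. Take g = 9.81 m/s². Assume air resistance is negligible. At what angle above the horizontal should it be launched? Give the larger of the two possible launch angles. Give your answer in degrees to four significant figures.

75.61°

Trajectory: y = x tanθ − g x² (1 + tan²θ)/(2v₀²). With x = 95.7, y = 3.98, v₀ = 44.4, g = 9.81:
22.79 tan²θ − 95.7 tanθ + (26.77) = 0.
tanθ = [95.7 ± √(95.7² − 4 × 22.79 × (26.77))] / (2 × 22.79) = (95.7 ± 81.97) / 45.58, giving tanθ = 0.3013 or 3.898.
θ = 16.77° or 75.61°; the larger is 75.61°.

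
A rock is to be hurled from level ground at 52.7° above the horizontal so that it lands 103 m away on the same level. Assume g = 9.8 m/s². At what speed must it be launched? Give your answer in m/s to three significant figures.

Level-ground range: R = v₀² sin(2θ)/g, so v₀ = √(gR / sin 2θ).
v₀ = √(9.80 × 103 / sin 105.4°) = √(1009 / 0.9641) = √1047.0 = 32.36 m/s.

32.4 m/s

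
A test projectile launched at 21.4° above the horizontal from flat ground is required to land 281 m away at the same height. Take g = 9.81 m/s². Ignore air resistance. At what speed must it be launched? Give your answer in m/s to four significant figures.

63.70 m/s

Level-ground range: R = v₀² sin(2θ)/g, so v₀ = √(gR / sin 2θ).
v₀ = √(9.81 × 281 / sin 42.80°) = √(2757 / 0.6794) = √4057.2 = 63.70 m/s.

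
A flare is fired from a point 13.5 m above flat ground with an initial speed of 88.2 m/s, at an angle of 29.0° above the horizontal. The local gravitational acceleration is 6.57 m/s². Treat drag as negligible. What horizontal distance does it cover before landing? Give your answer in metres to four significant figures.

1028 m

vₓ = 88.20 cos 29.0° = 77.14 m/s; v_y0 = 88.20 sin 29.0° = 42.76 m/s.
With up positive and y = 0 at the ground: y(t) = 13.5 + (42.76) t − 3.285 t². Setting y = 0 and taking the positive root: t = [42.76 + √(42.76² + 2·6.57·13.5)] / 6.57 = (42.76 + 44.79) / 6.57 = 13.33 s.
Horizontal distance: R = vₓ t = 77.14 × 13.33 = 1028 m.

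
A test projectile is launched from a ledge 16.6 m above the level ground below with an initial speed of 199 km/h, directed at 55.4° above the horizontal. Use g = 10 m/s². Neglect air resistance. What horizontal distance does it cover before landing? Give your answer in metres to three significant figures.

Convert: 199 km/h = 199/3.6 = 55.28 m/s.
Horizontal component vₓ = 55.28 cos 55.4° = 31.39 m/s; vertical v_y0 = 55.28 sin 55.4° = 45.50 m/s.
With up positive and y = 0 at the ground: y(t) = 16.6 + (45.50) t − 5.000 t². Setting y = 0 and taking the positive root: t = [45.50 + √(45.50² + 2·10.0·16.6)] / 10.0 = (45.50 + 49.01) / 10.0 = 9.451 s.
Horizontal distance: R = vₓ t = 31.39 × 9.451 = 296.7 m.

297 m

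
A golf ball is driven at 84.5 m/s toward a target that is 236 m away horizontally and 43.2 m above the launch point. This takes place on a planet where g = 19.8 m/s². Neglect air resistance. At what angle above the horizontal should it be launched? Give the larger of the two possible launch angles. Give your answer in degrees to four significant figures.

Trajectory: y = x tanθ − g x² (1 + tan²θ)/(2v₀²). With x = 236, y = 43.2, v₀ = 84.5, g = 19.8:
77.22 tan²θ − 236 tanθ + (120.4) = 0.
tanθ = [236 ± √(236² − 4 × 77.22 × (120.4))] / (2 × 77.22) = (236 ± 136.0) / 154.4, giving tanθ = 0.6474 or 2.409.
θ = 32.92° or 67.45°; the larger is 67.45°.

67.45°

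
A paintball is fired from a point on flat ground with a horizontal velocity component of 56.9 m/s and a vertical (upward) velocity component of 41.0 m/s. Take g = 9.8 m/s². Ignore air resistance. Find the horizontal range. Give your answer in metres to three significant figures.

Flight time T = 2 v_y0 / g = 8.367 s.
Range: R = vₓ T = 56.90 × 8.367 = 476.1 m.

476 m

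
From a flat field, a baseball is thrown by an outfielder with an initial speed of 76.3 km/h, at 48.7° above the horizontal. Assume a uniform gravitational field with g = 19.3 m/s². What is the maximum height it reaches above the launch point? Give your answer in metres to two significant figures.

6.6 m

Convert: 76.3 km/h = 76.3/3.6 = 21.19 m/s.
Components: vₓ = 21.19 cos 48.7° = 13.99 m/s, v_y0 = 21.19 sin 48.7° = 15.92 m/s.
At the apex v_y = 0, so H = v_y0²/(2g) = 15.92²/38.60 = 6.568 m.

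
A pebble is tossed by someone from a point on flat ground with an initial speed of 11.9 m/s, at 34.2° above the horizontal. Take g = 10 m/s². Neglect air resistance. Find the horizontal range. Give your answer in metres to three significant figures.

13.2 m

vₓ = 11.90 cos 34.2° = 9.842 m/s; v_y0 = 11.90 sin 34.2° = 6.689 m/s.
Flight time T = 2 v_y0 / g = 1.338 s.
Range: R = vₓ T = 9.842 × 1.338 = 13.17 m.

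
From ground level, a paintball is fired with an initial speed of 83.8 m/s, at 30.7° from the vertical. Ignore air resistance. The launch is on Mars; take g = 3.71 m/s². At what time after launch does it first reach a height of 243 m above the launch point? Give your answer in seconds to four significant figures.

3.731 s

vₓ = 83.80 sin 30.7° = 42.78 m/s; v_y0 = 83.80 cos 30.7° = 72.06 m/s.
Height y(t) = 72.06 t − 1.855 t² = 243 gives 1.855 t² − 72.06 t + 243 = 0.
t = [72.06 ± √(72.06² − 2·3.71·243)] / 3.71 = (72.06 ± 58.21) / 3.71, so t = 3.731 s or t = 35.11 s.
The first (ascending) time is 3.731 s.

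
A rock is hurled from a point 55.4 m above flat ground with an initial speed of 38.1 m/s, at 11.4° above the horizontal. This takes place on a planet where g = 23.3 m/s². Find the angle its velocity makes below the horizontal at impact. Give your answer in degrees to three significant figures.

54.0°

Resolve: vₓ = 38.10 cos 11.4° = 37.35 m/s and v_y0 = 38.10 sin 11.4° = 7.531 m/s.
With up positive and y = 0 at the ground: y(t) = 55.4 + (7.531) t − 11.65 t². Setting y = 0 and taking the positive root: t = [7.531 + √(7.531² + 2·23.3·55.4)] / 23.3 = (7.531 + 51.36) / 23.3 = 2.528 s.
At impact: v_y = v_y0 − g t = −51.36 m/s; vₓ = 37.35 m/s.
Angle below horizontal: arctan(|v_y|/vₓ) = arctan(51.36/37.35) = 53.98°.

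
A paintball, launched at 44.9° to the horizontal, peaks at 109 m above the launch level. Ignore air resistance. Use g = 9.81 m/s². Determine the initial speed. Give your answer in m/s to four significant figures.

65.51 m/s

At the peak v_y = 0, so v_y0 = √(2gH) = √(2 × 9.81 × 109) = 46.24 m/s.
v_y0 = v₀ sin θ ⇒ v₀ = 46.24 / sin 44.9° = 65.51 m/s.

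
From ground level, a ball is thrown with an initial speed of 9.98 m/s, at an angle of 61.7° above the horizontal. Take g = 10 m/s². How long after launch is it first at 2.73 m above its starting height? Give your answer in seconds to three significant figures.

Horizontal component vₓ = 9.980 cos 61.7° = 4.731 m/s; vertical v_y0 = 9.980 sin 61.7° = 8.787 m/s.
Set y = v_y0 t − ½ g t² = 2.73: 5.000 t² − 8.787 t + 2.73 = 0.
Quadratic formula: t = (8.787 ± √22.614) / 10.0 = (8.787 ± 4.755) / 10.0 → t = 0.4032 s or 1.354 s.
The first (ascending) time is 0.4032 s.

0.403 s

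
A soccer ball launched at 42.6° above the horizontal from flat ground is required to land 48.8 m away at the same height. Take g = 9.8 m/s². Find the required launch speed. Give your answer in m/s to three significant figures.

On level ground R = v₀² sin 2θ / g ⇒ v₀ = √(gR / sin 2θ).
v₀ = √(9.80 × 48.8 / sin 85.20°) = √(478.2 / 0.9965) = √479.92 = 21.91 m/s.

21.9 m/s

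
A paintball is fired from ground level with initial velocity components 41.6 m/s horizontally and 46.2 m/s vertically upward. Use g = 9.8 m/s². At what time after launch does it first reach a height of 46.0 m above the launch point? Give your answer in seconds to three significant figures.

1.13 s

Require v_y0 t − ½ g t² = 46.0, i.e. 4.900 t² − 46.20 t + 46.0 = 0.
Quadratic formula: t = (46.20 ± √1232.8) / 9.80 = (46.20 ± 35.11) / 9.80 → t = 1.131 s or 8.297 s.
The first (ascending) time is 1.131 s.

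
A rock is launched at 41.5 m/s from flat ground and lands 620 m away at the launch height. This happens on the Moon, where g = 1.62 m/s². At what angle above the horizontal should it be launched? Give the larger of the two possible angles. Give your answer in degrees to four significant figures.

72.16°

Level-ground range R = v₀² sin(2θ)/g ⇒ sin(2θ) = gR/v₀² = 1.62 × 620 / 41.5² = 0.5832.
2θ = 35.68° or 180° − 35.68° = 144.3°, so θ = 17.84° or 72.16°.
The larger angle is 72.16°.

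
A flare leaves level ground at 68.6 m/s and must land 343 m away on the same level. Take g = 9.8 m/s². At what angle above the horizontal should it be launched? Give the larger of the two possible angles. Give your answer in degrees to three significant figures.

R = v₀² sin 2θ / g gives sin 2θ = gR/v₀² = 9.80·343/68.6² = 0.7143.
2θ = 45.58° or 180° − 45.58° = 134.4°, so θ = 22.79° or 67.21°.
The larger angle is 67.21°.

67.2°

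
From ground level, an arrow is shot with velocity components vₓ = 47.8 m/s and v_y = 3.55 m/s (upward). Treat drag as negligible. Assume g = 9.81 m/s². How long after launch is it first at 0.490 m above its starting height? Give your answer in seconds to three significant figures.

0.186 s

Height y(t) = 3.550 t − 4.905 t² = 0.490 gives 4.905 t² − 3.550 t + 0.490 = 0.
t = [3.550 ± √(3.550² − 2·9.81·0.490)] / 9.81 = (3.550 ± 1.729) / 9.81, so t = 0.1856 s or t = 0.5381 s.
The first (ascending) time is 0.1856 s.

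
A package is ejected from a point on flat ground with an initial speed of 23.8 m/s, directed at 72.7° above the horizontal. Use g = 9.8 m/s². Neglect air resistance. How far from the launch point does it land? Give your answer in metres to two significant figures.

Horizontal component vₓ = 23.80 cos 72.7° = 7.078 m/s; vertical v_y0 = 23.80 sin 72.7° = 22.72 m/s.
Time aloft: T = 2 v_y0 / g = 2 × 22.72 / 9.80 = 4.637 s.
Range: R = vₓ T = 7.078 × 4.637 = 32.82 m.

33 m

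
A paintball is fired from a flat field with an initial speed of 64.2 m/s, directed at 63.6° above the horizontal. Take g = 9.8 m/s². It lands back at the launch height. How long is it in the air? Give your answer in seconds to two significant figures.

Components: vₓ = 64.20 cos 63.6° = 28.55 m/s, v_y0 = 64.20 sin 63.6° = 57.50 m/s.
Time of flight on level ground: T = 2 v_y0 / g = 2 × 57.50 / 9.80 = 11.74 s.

12 s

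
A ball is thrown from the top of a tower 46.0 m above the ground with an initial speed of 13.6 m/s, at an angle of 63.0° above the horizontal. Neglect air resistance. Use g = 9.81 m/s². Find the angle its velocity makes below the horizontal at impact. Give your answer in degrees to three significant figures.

Horizontal component vₓ = 13.60 cos 63.0° = 6.174 m/s; vertical v_y0 = 13.60 sin 63.0° = 12.12 m/s.
Vertical motion (up positive, ground at y = 0): 4.905 t² − (12.12) t − 46.0 = 0, so t = (12.12 + √(12.12² + 2·9.81·46.0)) / 9.81 = (12.12 + 32.39) / 9.81 = 4.537 s.
At impact: v_y = v_y0 − g t = −32.39 m/s; vₓ = 6.174 m/s.
Angle below horizontal: arctan(|v_y|/vₓ) = arctan(32.39/6.174) = 79.21°.

79.2°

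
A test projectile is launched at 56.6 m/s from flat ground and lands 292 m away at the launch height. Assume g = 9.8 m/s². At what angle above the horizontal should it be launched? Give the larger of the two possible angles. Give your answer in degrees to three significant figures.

58.4°

From R = (v₀²/g) sin 2θ: sin 2θ = 9.80 × 292 / 3203.6 = 0.8933.
2θ = 63.29° or 180° − 63.29° = 116.7°, so θ = 31.64° or 58.36°.
The larger angle is 58.36°.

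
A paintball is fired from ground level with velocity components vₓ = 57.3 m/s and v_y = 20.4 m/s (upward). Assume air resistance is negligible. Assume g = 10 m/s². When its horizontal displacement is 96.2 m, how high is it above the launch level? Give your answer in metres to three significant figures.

20.2 m

x = vₓ t ⇒ t = 96.2/57.30 = 1.679 s.
Height: y = v_y0 t − ½ g t² = 20.40 × 1.679 − 5.000 × 1.679² = 34.25 − 14.09 = 20.16 m.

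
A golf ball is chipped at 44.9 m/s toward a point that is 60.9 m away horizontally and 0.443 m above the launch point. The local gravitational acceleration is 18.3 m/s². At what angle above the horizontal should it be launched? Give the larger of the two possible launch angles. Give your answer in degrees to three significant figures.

Trajectory: y = x tanθ − g x² (1 + tan²θ)/(2v₀²). With x = 60.9, y = 0.443, v₀ = 44.9, g = 18.3:
16.83 tan²θ − 60.9 tanθ + (17.28) = 0.
tanθ = [60.9 ± √(60.9² − 4 × 16.83 × (17.28))] / (2 × 16.83) = (60.9 ± 50.45) / 33.67, giving tanθ = 0.3103 or 3.308.
θ = 17.24° or 73.18°; the larger is 73.18°.

73.2°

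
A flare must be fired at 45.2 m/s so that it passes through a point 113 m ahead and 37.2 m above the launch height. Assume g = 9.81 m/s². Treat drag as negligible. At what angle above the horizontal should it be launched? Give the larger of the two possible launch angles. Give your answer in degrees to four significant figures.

Trajectory: y = x tanθ − g x² (1 + tan²θ)/(2v₀²). With x = 113, y = 37.2, v₀ = 45.2, g = 9.81:
30.66 tan²θ − 113 tanθ + (67.86) = 0.
tanθ = [113 ± √(113² − 4 × 30.66 × (67.86))] / (2 × 30.66) = (113 ± 66.69) / 61.31, giving tanθ = 0.7552 or 2.931.
θ = 37.06° or 71.16°; the larger is 71.16°.

71.16°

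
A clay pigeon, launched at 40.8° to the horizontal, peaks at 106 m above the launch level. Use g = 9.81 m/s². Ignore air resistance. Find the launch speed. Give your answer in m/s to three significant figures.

At the peak v_y = 0, so v_y0 = √(2gH) = √(2 × 9.81 × 106) = 45.60 m/s.
v_y0 = v₀ sin θ ⇒ v₀ = 45.60 / sin 40.8° = 69.79 m/s.

69.8 m/s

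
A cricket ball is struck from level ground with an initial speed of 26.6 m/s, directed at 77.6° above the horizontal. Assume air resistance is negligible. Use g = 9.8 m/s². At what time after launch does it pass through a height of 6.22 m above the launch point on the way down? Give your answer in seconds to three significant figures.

Components: vₓ = 26.60 cos 77.6° = 5.712 m/s, v_y0 = 26.60 sin 77.6° = 25.98 m/s.
Set y = v_y0 t − ½ g t² = 6.22: 4.900 t² − 25.98 t + 6.22 = 0.
Quadratic formula: t = (25.98 ± √553.02) / 9.80 = (25.98 ± 23.52) / 9.80 → t = 0.2513 s or 5.051 s.
The descending-branch root is 5.051 s.

5.05 s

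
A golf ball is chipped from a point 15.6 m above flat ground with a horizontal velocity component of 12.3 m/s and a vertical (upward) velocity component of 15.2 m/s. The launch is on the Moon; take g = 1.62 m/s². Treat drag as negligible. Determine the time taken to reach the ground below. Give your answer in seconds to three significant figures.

19.7 s

With up positive and y = 0 at the ground: y(t) = 15.6 + (15.20) t − 0.8100 t². Setting y = 0 and taking the positive root: t = [15.20 + √(15.20² + 2·1.62·15.6)] / 1.62 = (15.20 + 16.78) / 1.62 = 19.74 s.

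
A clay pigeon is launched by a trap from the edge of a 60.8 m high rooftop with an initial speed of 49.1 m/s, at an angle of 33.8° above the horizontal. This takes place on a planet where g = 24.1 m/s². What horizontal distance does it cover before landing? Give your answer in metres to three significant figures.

Resolve: vₓ = 49.10 cos 33.8° = 40.80 m/s and v_y0 = 49.10 sin 33.8° = 27.31 m/s.
With up positive and y = 0 at the ground: y(t) = 60.8 + (27.31) t − 12.05 t². Setting y = 0 and taking the positive root: t = [27.31 + √(27.31² + 2·24.1·60.8)] / 24.1 = (27.31 + 60.64) / 24.1 = 3.649 s.
Horizontal distance: R = vₓ t = 40.80 × 3.649 = 148.9 m.

149 m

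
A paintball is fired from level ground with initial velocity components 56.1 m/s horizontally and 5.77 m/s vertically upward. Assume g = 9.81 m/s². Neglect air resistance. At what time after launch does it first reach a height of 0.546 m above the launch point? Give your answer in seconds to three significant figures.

0.104 s

Require v_y0 t − ½ g t² = 0.546, i.e. 4.905 t² − 5.770 t + 0.546 = 0.
t = [5.770 ± √(5.770² − 2·9.81·0.546)] / 9.81 = (5.770 ± 4.752) / 9.81, so t = 0.1038 s or t = 1.073 s.
The first (ascending) time is 0.1038 s.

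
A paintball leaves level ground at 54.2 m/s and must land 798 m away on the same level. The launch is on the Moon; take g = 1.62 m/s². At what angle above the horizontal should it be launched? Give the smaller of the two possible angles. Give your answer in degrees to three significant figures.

13.1°

R = v₀² sin 2θ / g gives sin 2θ = gR/v₀² = 1.62·798/54.2² = 0.4401.
2θ = 26.11° or 180° − 26.11° = 153.9°, so θ = 13.05° or 76.95°.
The smaller angle is 13.05°.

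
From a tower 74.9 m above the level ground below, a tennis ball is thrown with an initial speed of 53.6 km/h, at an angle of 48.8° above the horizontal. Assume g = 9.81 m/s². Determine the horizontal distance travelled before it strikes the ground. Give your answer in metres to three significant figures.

51.1 m

Convert: 53.6 km/h = 53.6/3.6 = 14.89 m/s.
Components: vₓ = 14.89 cos 48.8° = 9.807 m/s, v_y0 = 14.89 sin 48.8° = 11.20 m/s.
Vertical motion (up positive, ground at y = 0): 4.905 t² − (11.20) t − 74.9 = 0, so t = (11.20 + √(11.20² + 2·9.81·74.9)) / 9.81 = (11.20 + 39.94) / 9.81 = 5.213 s.
Horizontal distance: R = vₓ t = 9.807 × 5.213 = 51.13 m.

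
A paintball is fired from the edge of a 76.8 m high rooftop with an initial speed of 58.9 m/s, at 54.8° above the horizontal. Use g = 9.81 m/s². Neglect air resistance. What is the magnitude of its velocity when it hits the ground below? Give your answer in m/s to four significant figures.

Horizontal component vₓ = 58.90 cos 54.8° = 33.95 m/s; vertical v_y0 = 58.90 sin 54.8° = 48.13 m/s.
With up positive and y = 0 at the ground: y(t) = 76.8 + (48.13) t − 4.905 t². Setting y = 0 and taking the positive root: t = [48.13 + √(48.13² + 2·9.81·76.8)] / 9.81 = (48.13 + 61.83) / 9.81 = 11.21 s.
Vertical velocity at impact: v_y = v_y0 − g t = 48.13 − 9.81 × 11.21 = −61.83 m/s.
Speed: |v| = √(vₓ² + v_y²) = √(33.95² + 61.83²) = 70.54 m/s.

70.54 m/s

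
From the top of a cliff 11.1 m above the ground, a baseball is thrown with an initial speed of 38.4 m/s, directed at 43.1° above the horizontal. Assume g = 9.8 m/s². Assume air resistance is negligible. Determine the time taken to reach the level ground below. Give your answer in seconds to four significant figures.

Components: vₓ = 38.40 cos 43.1° = 28.04 m/s, v_y0 = 38.40 sin 43.1° = 26.24 m/s.
Vertical motion (up positive, ground at y = 0): 4.900 t² − (26.24) t − 11.1 = 0, so t = (26.24 + √(26.24² + 2·9.80·11.1)) / 9.80 = (26.24 + 30.10) / 9.80 = 5.749 s.

5.749 s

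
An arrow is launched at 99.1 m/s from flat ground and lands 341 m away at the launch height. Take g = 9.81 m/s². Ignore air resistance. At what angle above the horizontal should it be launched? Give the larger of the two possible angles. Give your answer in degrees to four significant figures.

80.04°

R = v₀² sin 2θ / g gives sin 2θ = gR/v₀² = 9.81·341/99.1² = 0.3406.
2θ = 19.91° or 180° − 19.91° = 160.1°, so θ = 9.957° or 80.04°.
The larger angle is 80.04°.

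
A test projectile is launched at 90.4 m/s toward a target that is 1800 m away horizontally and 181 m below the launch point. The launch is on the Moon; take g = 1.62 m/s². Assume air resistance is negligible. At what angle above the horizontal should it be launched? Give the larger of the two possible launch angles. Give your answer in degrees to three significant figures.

79.7°

Trajectory: y = x tanθ − g x² (1 + tan²θ)/(2v₀²). With x = 1800, y = −181, v₀ = 90.4, g = 1.62:
321.1 tan²θ − 1800 tanθ + (140.1) = 0.
tanθ = [1800 ± √(1800² − 4 × 321.1 × (140.1))] / (2 × 321.1) = (1800 ± 1749) / 642.3, giving tanθ = 0.07897 or 5.526.
θ = 4.515° or 79.74°; the larger is 79.74°.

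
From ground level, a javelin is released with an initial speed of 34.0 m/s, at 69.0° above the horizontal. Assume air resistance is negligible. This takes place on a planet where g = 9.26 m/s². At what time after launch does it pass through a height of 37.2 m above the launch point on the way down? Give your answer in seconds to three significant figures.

Resolve: vₓ = 34.00 cos 69.0° = 12.18 m/s and v_y0 = 34.00 sin 69.0° = 31.74 m/s.
Require v_y0 t − ½ g t² = 37.2, i.e. 4.630 t² − 31.74 t + 37.2 = 0.
t = [31.74 ± √(31.74² − 2·9.26·37.2)] / 9.26 = (31.74 ± 17.85) / 9.26, so t = 1.500 s or t = 5.355 s.
The descending-branch root is 5.355 s.

5.36 s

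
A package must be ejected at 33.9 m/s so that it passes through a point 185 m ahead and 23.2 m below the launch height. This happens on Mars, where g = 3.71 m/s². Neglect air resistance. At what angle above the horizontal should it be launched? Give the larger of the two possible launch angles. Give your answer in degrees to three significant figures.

72.5°

Trajectory: y = x tanθ − g x² (1 + tan²θ)/(2v₀²). With x = 185, y = −23.2, v₀ = 33.9, g = 3.71:
55.24 tan²θ − 185 tanθ + (32.04) = 0.
tanθ = [185 ± √(185² − 4 × 55.24 × (32.04))] / (2 × 55.24) = (185 ± 164.8) / 110.5, giving tanθ = 0.1832 or 3.166.
θ = 10.38° or 72.47°; the larger is 72.47°.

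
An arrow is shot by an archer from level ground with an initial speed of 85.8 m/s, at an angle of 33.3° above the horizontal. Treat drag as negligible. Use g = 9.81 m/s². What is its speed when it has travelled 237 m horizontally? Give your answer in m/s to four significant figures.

73.20 m/s

Horizontal component vₓ = 85.80 cos 33.3° = 71.71 m/s; vertical v_y0 = 85.80 sin 33.3° = 47.11 m/s.
Time to reach x = 237 m: t = x/vₓ = 237/71.71 = 3.305 s.
Vertical velocity there: v_y = v_y0 − g t = 47.11 − 9.81 × 3.305 = 14.69 m/s.
Speed: √(vₓ² + v_y²) = √(71.71² + 14.69²) = 73.20 m/s.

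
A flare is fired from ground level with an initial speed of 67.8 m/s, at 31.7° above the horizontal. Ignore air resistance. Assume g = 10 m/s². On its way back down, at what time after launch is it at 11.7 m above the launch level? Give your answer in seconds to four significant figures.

Components: vₓ = 67.80 cos 31.7° = 57.68 m/s, v_y0 = 67.80 sin 31.7° = 35.63 m/s.
Require v_y0 t − ½ g t² = 11.7, i.e. 5.000 t² − 35.63 t + 11.7 = 0.
Quadratic formula: t = (35.63 ± √1035.3) / 10.0 = (35.63 ± 32.18) / 10.0 → t = 0.3451 s or 6.780 s.
The descending-branch root is 6.780 s.

6.780 s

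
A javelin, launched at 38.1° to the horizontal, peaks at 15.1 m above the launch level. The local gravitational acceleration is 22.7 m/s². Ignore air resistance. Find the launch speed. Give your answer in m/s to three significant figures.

At the peak v_y = 0, so v_y0 = √(2gH) = √(2 × 22.7 × 15.1) = 26.18 m/s.
v_y0 = v₀ sin θ ⇒ v₀ = 26.18 / sin 38.1° = 42.43 m/s.

42.4 m/s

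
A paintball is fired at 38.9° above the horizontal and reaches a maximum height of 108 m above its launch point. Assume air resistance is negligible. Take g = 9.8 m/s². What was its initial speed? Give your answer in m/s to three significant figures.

At the peak v_y = 0, so v_y0 = √(2gH) = √(2 × 9.80 × 108) = 46.01 m/s.
v_y0 = v₀ sin θ ⇒ v₀ = 46.01 / sin 38.9° = 73.27 m/s.

73.3 m/s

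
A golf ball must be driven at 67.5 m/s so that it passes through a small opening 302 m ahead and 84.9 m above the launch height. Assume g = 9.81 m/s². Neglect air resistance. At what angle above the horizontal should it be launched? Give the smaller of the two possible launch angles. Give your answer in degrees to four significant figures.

39.71°

Trajectory: y = x tanθ − g x² (1 + tan²θ)/(2v₀²). With x = 302, y = 84.9, v₀ = 67.5, g = 9.81:
98.19 tan²θ − 302 tanθ + (183.1) = 0.
tanθ = [302 ± √(302² − 4 × 98.19 × (183.1))] / (2 × 98.19) = (302 ± 138.9) / 196.4, giving tanθ = 0.8305 or 2.245.
θ = 39.71° or 65.99°; the smaller is 39.71°.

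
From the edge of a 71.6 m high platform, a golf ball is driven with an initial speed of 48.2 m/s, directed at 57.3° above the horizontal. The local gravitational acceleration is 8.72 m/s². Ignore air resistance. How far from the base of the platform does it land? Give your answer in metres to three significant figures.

vₓ = 48.20 cos 57.3° = 26.04 m/s; v_y0 = 48.20 sin 57.3° = 40.56 m/s.
The projectile lands when y = 71.6 + (40.56) t − ½·8.72·t² = 0. Positive root: t = (40.56 + √(40.56² + 2·8.72·71.6)) / 8.72 = (40.56 + 53.79) / 8.72 = 10.82 s.
Horizontal distance: R = vₓ t = 26.04 × 10.82 = 281.8 m.

282 m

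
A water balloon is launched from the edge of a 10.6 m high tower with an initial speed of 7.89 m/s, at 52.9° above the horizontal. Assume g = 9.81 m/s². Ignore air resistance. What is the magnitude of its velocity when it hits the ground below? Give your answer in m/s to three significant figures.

Horizontal component vₓ = 7.890 cos 52.9° = 4.759 m/s; vertical v_y0 = 7.890 sin 52.9° = 6.293 m/s.
With up positive and y = 0 at the ground: y(t) = 10.6 + (6.293) t − 4.905 t². Setting y = 0 and taking the positive root: t = [6.293 + √(6.293² + 2·9.81·10.6)] / 9.81 = (6.293 + 15.73) / 9.81 = 2.245 s.
Vertical velocity at impact: v_y = v_y0 − g t = 6.293 − 9.81 × 2.245 = −15.73 m/s.
Speed: |v| = √(vₓ² + v_y²) = √(4.759² + 15.73²) = 16.44 m/s.

16.4 m/s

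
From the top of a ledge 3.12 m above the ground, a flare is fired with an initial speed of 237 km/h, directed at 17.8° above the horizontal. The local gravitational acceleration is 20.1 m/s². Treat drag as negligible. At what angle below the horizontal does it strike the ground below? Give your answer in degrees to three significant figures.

20.2°

Convert: 237 km/h = 237/3.6 = 65.83 m/s.
Components: vₓ = 65.83 cos 17.8° = 62.68 m/s, v_y0 = 65.83 sin 17.8° = 20.12 m/s.
Vertical motion (up positive, ground at y = 0): 10.05 t² − (20.12) t − 3.12 = 0, so t = (20.12 + √(20.12² + 2·20.1·3.12)) / 20.1 = (20.12 + 23.03) / 20.1 = 2.147 s.
At impact: v_y = v_y0 − g t = −23.03 m/s; vₓ = 62.68 m/s.
Angle below horizontal: arctan(|v_y|/vₓ) = arctan(23.03/62.68) = 20.17°.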